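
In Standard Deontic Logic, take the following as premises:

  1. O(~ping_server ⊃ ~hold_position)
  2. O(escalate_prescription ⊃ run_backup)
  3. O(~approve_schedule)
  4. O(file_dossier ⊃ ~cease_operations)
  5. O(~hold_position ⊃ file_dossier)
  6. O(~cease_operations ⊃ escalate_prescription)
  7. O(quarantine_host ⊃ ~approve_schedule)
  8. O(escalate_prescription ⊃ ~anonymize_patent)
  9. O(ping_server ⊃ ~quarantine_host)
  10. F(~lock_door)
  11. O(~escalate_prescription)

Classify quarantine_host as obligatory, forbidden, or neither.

Premise 11 states O(~escalate_prescription) outright.
Premise 6 is O(~cease_operations ⊃ escalate_prescription); contrapositively O(~escalate_prescription ⊃ cease_operations). Since O(~escalate_prescription) holds, K gives O(cease_operations).
Premise 4, O(file_dossier ⊃ ~cease_operations), contraposes to O(cease_operations ⊃ ~file_dossier); with O(cease_operations) we get O(~file_dossier).
The contrapositive of premise 5 (O(~hold_position ⊃ file_dossier)) is O(~file_dossier ⊃ hold_position), and O(~file_dossier) is already established, so O(hold_position).
Premise 1, O(~ping_server ⊃ ~hold_position), contraposes to O(hold_position ⊃ ping_server); with O(hold_position) we get O(ping_server).
Premise 9 is O(ping_server ⊃ ~quarantine_host); since O(ping_server), deontic closure gives O(~quarantine_host).
Premises 2, 3, 7, 8, 10 do not contribute to this derivation.
Thus O(~quarantine_host), which is F(quarantine_host): quarantine_host is forbidden.

Forbidden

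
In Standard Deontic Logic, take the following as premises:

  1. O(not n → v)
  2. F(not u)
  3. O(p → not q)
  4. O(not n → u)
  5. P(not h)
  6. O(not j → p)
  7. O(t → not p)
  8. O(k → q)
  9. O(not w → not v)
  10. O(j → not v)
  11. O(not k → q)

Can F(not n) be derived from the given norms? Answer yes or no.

Premises 8 and 11 cover both cases: O(k → q) and O(not k → q). Since k ∨ not k is a tautology, O(q) follows.
Premise 3, O(p → not q), contraposes to O(q → not p); with O(q) we get O(not p).
The contrapositive of premise 6 (O(not j → p)) is O(not p → j), and O(not p) is already established, so O(j).
With premise 10, O(j → not v), the K-axiom yields O(not v).
Premise 1, O(not n → v), contraposes to O(not v → n); with O(not v) we get O(n).
Premises 2, 4, 5, 7, 9 do not contribute to this derivation.
So O(n) holds, i.e. F(not n). The claim follows.

Yes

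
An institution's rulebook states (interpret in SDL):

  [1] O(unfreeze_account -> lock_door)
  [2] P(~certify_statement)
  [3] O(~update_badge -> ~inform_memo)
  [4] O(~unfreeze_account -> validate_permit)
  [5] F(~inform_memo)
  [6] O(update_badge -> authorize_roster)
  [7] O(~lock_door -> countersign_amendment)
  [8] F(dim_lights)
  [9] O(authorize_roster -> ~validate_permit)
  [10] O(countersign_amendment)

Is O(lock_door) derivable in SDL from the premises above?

Yes

F(~inform_memo) at premise 5 means O(inform_memo).
Premise 3, O(~update_badge -> ~inform_memo), contraposes to O(inform_memo -> update_badge); with O(inform_memo) we get O(update_badge).
Premise 6 is O(update_badge -> authorize_roster); since O(update_badge), deontic closure gives O(authorize_roster).
From O(authorize_roster) and premise 9, O(authorize_roster -> ~validate_permit), we obtain O(~validate_permit).
Premise 4, O(~unfreeze_account -> validate_permit), contraposes to O(~validate_permit -> unfreeze_account); with O(~validate_permit) we get O(unfreeze_account).
From O(unfreeze_account) and premise 1, O(unfreeze_account -> lock_door), we obtain O(lock_door).
Premises 2, 7, 8, 10 do not contribute to this derivation.
So O(lock_door) follows.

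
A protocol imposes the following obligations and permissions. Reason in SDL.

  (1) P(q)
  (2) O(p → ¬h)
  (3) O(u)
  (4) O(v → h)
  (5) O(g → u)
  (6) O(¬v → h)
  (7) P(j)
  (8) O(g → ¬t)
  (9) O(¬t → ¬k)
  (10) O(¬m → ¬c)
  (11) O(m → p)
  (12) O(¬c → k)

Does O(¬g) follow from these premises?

By case analysis on v: premise 4 gives O(v → h) and premise 6 gives O(¬v → h), so O(h) either way.
Premise 2 is O(p → ¬h); contrapositively O(h → ¬p). Since O(h) holds, K gives O(¬p).
Premise 11, O(m → p), contraposes to O(¬p → ¬m); with O(¬p) we get O(¬m).
Applying K to premise 10 (O(¬m → ¬c)) and O(¬m) yields O(¬c).
From O(¬c) and premise 12, O(¬c → k), we obtain O(k).
The contrapositive of premise 9 (O(¬t → ¬k)) is O(k → t), and O(k) is already established, so O(t).
The contrapositive of premise 8 (O(g → ¬t)) is O(t → ¬g), and O(t) is already established, so O(¬g).
Premises 1, 3, 5, 7 do not contribute to this derivation.
So O(¬g) follows.

Yes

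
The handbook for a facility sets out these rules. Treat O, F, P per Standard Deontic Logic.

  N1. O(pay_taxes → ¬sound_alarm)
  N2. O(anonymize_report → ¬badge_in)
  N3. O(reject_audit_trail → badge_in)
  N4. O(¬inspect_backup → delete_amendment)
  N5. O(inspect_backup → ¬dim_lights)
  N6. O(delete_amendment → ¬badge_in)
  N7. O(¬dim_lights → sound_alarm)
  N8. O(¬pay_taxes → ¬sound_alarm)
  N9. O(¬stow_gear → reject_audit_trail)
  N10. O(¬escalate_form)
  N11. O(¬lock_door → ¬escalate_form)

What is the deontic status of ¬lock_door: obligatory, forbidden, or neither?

Premise 11 is O(¬lock_door → ¬escalate_form); even if O(¬escalate_form) held, inferring O(¬lock_door) would be affirming the consequent — invalid.
No premise or chain of K-axiom applications forces O(¬lock_door), and none forces O(lock_door). So ¬lock_door is neither obligatory nor forbidden under these norms.

Neither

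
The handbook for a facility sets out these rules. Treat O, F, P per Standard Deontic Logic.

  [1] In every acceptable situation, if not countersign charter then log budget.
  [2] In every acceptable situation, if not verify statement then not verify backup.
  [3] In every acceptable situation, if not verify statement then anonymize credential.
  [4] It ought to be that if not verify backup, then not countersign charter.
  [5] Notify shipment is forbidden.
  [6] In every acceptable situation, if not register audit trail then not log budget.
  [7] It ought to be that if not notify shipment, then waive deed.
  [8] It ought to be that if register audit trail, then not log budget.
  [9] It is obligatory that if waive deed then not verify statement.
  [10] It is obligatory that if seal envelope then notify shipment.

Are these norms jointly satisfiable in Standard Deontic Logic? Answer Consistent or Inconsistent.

Premises 6 and 8 cover both cases: O(¬register_audit_trail → ¬log_budget) and O(register_audit_trail → ¬log_budget). Since ¬register_audit_trail ∨ register_audit_trail is a tautology, O(¬log_budget) follows.
Premise 1 is O(¬countersign_charter → log_budget); contrapositively O(¬log_budget → countersign_charter). Since O(¬log_budget) holds, K gives O(countersign_charter).
The contrapositive of premise 4 (O(¬verify_backup → ¬countersign_charter)) is O(countersign_charter → verify_backup), and O(countersign_charter) is already established, so O(verify_backup).
The contrapositive of premise 2 (O(¬verify_statement → ¬verify_backup)) is O(verify_backup → verify_statement), and O(verify_backup) is already established, so O(verify_statement).
Premise 9 is O(waive_deed → ¬verify_statement); contrapositively O(verify_statement → ¬waive_deed). Since O(verify_statement) holds, K gives O(¬waive_deed).
The contrapositive of premise 7 (O(¬notify_shipment → waive_deed)) is O(¬waive_deed → notify_shipment), and O(¬waive_deed) is already established, so O(notify_shipment).
Yet premise 5 is F(notify_shipment), i.e. O(¬notify_shipment).
We now have both O(notify_shipment) and O(¬notify_shipment) — notify_shipment is simultaneously obligatory and forbidden, violating the D-axiom.

Inconsistent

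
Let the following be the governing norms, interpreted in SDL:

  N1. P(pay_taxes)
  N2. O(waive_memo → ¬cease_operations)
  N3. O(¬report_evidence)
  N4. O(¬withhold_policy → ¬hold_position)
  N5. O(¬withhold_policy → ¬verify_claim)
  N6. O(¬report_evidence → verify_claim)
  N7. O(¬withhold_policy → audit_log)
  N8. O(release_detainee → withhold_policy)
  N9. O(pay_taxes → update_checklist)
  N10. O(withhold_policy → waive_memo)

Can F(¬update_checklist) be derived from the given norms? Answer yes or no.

No

Premise 9 is O(pay_taxes → update_checklist), but O(pay_taxes) is not derivable from the premises (the permission P(pay_taxes) asserts only ¬O(¬pay_taxes), not O(pay_taxes)), so it does not yield O(update_checklist).
No other premise forces O(update_checklist). An ideal world satisfying every premise can still have ¬update_checklist true, so F(¬update_checklist) is not derivable.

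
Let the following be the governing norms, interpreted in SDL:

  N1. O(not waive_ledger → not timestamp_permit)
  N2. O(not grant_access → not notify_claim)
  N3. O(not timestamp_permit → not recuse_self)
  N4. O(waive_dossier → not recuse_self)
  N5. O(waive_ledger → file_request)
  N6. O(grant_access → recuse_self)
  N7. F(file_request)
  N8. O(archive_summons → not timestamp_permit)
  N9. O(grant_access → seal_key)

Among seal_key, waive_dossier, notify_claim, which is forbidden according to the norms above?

notify_claim

F(file_request) at premise 7 means O(not file_request).
Premise 5, O(waive_ledger → file_request), contraposes to O(not file_request → not waive_ledger); with O(not file_request) we get O(not waive_ledger).
From O(not waive_ledger) and premise 1, O(not waive_ledger → not timestamp_permit), we obtain O(not timestamp_permit).
Applying K to premise 3 (O(not timestamp_permit → not recuse_self)) and O(not timestamp_permit) yields O(not recuse_self).
Premise 6, O(grant_access → recuse_self), contraposes to O(not recuse_self → not grant_access); with O(not recuse_self) we get O(not grant_access).
With premise 2, O(not grant_access → not notify_claim), the K-axiom yields O(not notify_claim).
So O(not notify_claim) holds, i.e. notify_claim is forbidden. None of the other listed options is forbidden under the premises.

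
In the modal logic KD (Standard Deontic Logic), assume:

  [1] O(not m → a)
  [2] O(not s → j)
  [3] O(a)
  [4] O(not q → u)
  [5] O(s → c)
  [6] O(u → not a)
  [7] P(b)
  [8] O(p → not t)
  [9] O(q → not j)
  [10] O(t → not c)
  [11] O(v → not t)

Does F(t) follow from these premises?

Yes

Premise 3 gives O(a).
Premise 6, O(u → not a), contraposes to O(a → not u); with O(a) we get O(not u).
Premise 4 is O(not q → u); contrapositively O(not u → q). Since O(not u) holds, K gives O(q).
From O(q) and premise 9, O(q → not j), we obtain O(not j).
The contrapositive of premise 2 (O(not s → j)) is O(not j → s), and O(not j) is already established, so O(s).
Premise 5 is O(s → c); since O(s), deontic closure gives O(c).
Premise 10 is O(t → not c); contrapositively O(c → not t). Since O(c) holds, K gives O(not t).
Premises 1, 7, 8, 11 do not contribute to this derivation.
So O(not t) holds, i.e. F(t). The claim follows.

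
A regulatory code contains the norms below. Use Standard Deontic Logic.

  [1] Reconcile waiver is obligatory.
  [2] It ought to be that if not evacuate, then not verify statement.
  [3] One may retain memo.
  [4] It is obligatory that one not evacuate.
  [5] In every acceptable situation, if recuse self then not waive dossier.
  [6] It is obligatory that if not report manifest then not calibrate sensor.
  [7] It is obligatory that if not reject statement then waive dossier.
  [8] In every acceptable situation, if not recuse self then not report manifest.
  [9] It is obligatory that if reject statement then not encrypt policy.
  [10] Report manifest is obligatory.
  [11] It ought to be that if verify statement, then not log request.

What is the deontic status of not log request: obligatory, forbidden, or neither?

Neither

Premise 11 is O(verify_statement → ¬log_request), but O(verify_statement) is not derivable from the premises, so it does not yield O(¬log_request).
No premise or chain of K-axiom applications forces O(¬log_request), and none forces O(log_request). So ¬log_request is neither obligatory nor forbidden under these norms.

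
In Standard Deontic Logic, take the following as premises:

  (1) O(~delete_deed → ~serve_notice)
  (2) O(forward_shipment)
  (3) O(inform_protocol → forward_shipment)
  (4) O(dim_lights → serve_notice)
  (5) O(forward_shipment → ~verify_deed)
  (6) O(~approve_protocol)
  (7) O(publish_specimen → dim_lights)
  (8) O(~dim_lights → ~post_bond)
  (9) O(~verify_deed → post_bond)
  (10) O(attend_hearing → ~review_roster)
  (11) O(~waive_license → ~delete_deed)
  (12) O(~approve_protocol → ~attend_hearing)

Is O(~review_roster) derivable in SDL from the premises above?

Premise 10 is O(attend_hearing → ~review_roster), but O(attend_hearing) is not derivable from the premises, so it does not yield O(~review_roster).
No other premise forces O(~review_roster). An ideal world satisfying every premise can still have ~review_roster false, so O(~review_roster) is not derivable.

No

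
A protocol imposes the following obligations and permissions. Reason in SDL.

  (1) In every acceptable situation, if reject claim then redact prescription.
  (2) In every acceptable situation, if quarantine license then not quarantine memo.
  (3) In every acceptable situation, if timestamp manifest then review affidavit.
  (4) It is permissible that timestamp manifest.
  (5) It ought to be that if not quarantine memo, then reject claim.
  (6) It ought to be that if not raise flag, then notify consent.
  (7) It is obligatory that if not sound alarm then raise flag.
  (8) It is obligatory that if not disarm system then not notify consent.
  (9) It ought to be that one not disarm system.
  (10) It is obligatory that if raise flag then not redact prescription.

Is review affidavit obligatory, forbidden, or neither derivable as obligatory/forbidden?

Neither

Premise 3 is O(timestamp_manifest → review_affidavit), but O(timestamp_manifest) is not derivable from the premises (the permission P(timestamp_manifest) asserts only ¬O(¬timestamp_manifest), not O(timestamp_manifest)), so it does not yield O(review_affidavit).
No premise or chain of K-axiom applications forces O(review_affidavit), and none forces O(¬review_affidavit). So review_affidavit is neither obligatory nor forbidden under these norms.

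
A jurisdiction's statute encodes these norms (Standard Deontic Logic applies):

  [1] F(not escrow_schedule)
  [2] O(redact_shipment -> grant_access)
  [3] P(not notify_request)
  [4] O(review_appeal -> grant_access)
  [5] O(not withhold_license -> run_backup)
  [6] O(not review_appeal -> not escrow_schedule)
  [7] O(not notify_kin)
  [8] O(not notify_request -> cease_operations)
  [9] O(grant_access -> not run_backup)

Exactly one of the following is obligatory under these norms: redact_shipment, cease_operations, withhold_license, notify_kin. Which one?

F(not escrow_schedule) at premise 1 means O(escrow_schedule).
Premise 6 is O(not review_appeal -> not escrow_schedule); contrapositively O(escrow_schedule -> review_appeal). Since O(escrow_schedule) holds, K gives O(review_appeal).
Premise 4 is O(review_appeal -> grant_access); since O(review_appeal), deontic closure gives O(grant_access).
With premise 9, O(grant_access -> not run_backup), the K-axiom yields O(not run_backup).
Premise 5, O(not withhold_license -> run_backup), contraposes to O(not run_backup -> withhold_license); with O(not run_backup) we get O(withhold_license).
So O(withhold_license) holds — withhold_license is obligatory. None of the other listed options is made obligatory by any chain of premises.

withhold_license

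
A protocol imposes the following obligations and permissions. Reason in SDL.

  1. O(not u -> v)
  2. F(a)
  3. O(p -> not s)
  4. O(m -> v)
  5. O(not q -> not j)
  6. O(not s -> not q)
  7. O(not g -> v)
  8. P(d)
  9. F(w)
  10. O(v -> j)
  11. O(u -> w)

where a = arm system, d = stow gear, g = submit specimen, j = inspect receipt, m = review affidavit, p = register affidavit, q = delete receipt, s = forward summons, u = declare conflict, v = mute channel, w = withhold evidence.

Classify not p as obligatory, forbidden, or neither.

F(w) at premise 9 means O(not w).
The contrapositive of premise 11 (O(u -> w)) is O(not w -> not u), and O(not w) is already established, so O(not u).
Applying K to premise 1 (O(not u -> v)) and O(not u) yields O(v).
Premise 10 is O(v -> j); since O(v), deontic closure gives O(j).
Premise 5, O(not q -> not j), contraposes to O(j -> q); with O(j) we get O(q).
The contrapositive of premise 6 (O(not s -> not q)) is O(q -> s), and O(q) is already established, so O(s).
The contrapositive of premise 3 (O(p -> not s)) is O(s -> not p), and O(s) is already established, so O(not p).
Premises 2, 4, 7, 8 do not contribute to this derivation.
Hence not p is obligatory.

Obligatory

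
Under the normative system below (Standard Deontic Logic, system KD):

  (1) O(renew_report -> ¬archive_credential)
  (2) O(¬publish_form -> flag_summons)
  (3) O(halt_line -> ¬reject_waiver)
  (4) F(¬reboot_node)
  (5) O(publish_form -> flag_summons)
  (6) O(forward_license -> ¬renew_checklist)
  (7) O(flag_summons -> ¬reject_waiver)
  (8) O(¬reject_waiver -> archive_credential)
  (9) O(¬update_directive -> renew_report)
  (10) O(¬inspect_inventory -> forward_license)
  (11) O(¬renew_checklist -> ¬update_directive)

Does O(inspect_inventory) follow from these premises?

Premises 2 and 5 are O(¬publish_form -> flag_summons) and O(publish_form -> flag_summons); every ideal world satisfies ¬publish_form or publish_form, so in either case flag_summons holds — hence O(flag_summons).
Applying K to premise 7 (O(flag_summons -> ¬reject_waiver)) and O(flag_summons) yields O(¬reject_waiver).
Applying K to premise 8 (O(¬reject_waiver -> archive_credential)) and O(¬reject_waiver) yields O(archive_credential).
The contrapositive of premise 1 (O(renew_report -> ¬archive_credential)) is O(archive_credential -> ¬renew_report), and O(archive_credential) is already established, so O(¬renew_report).
Premise 9, O(¬update_directive -> renew_report), contraposes to O(¬renew_report -> update_directive); with O(¬renew_report) we get O(update_directive).
Premise 11, O(¬renew_checklist -> ¬update_directive), contraposes to O(update_directive -> renew_checklist); with O(update_directive) we get O(renew_checklist).
Premise 6, O(forward_license -> ¬renew_checklist), contraposes to O(renew_checklist -> ¬forward_license); with O(renew_checklist) we get O(¬forward_license).
Premise 10 is O(¬inspect_inventory -> forward_license); contrapositively O(¬forward_license -> inspect_inventory). Since O(¬forward_license) holds, K gives O(inspect_inventory).
Premises 3, 4 do not contribute to this derivation.
So O(inspect_inventory) follows.

Yes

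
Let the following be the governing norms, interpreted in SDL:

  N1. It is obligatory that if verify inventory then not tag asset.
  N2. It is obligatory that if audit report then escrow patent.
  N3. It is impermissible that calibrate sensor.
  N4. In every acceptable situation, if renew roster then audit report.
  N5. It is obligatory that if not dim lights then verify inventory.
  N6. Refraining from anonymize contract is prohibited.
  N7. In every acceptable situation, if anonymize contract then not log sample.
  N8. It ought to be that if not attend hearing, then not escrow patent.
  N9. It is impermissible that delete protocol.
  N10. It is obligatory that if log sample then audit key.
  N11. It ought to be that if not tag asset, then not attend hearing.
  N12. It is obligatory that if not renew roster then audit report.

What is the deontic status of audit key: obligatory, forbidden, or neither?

Neither

Premise 10 is O(log_sample → audit_key), but O(log_sample) is not derivable from the premises, so it does not yield O(audit_key).
No premise or chain of K-axiom applications forces O(audit_key), and none forces O(¬audit_key). So audit_key is neither obligatory nor forbidden under these norms.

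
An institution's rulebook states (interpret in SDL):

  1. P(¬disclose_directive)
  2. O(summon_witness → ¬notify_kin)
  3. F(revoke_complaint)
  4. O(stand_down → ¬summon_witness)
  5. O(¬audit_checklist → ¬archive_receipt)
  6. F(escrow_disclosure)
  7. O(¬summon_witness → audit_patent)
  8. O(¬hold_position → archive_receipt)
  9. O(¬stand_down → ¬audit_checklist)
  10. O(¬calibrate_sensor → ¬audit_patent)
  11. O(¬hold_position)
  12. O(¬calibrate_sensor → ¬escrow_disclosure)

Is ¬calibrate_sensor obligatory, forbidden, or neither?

Forbidden

Premise 11 gives O(¬hold_position).
Premise 8 is O(¬hold_position → archive_receipt); since O(¬hold_position), deontic closure gives O(archive_receipt).
Premise 5, O(¬audit_checklist → ¬archive_receipt), contraposes to O(archive_receipt → audit_checklist); with O(archive_receipt) we get O(audit_checklist).
Premise 9, O(¬stand_down → ¬audit_checklist), contraposes to O(audit_checklist → stand_down); with O(audit_checklist) we get O(stand_down).
With premise 4, O(stand_down → ¬summon_witness), the K-axiom yields O(¬summon_witness).
From O(¬summon_witness) and premise 7, O(¬summon_witness → audit_patent), we obtain O(audit_patent).
Premise 10 is O(¬calibrate_sensor → ¬audit_patent); contrapositively O(audit_patent → calibrate_sensor). Since O(audit_patent) holds, K gives O(calibrate_sensor).
Premises 1, 2, 3, 6, 12 do not contribute to this derivation.
Thus O(calibrate_sensor), which is F(¬calibrate_sensor): ¬calibrate_sensor is forbidden.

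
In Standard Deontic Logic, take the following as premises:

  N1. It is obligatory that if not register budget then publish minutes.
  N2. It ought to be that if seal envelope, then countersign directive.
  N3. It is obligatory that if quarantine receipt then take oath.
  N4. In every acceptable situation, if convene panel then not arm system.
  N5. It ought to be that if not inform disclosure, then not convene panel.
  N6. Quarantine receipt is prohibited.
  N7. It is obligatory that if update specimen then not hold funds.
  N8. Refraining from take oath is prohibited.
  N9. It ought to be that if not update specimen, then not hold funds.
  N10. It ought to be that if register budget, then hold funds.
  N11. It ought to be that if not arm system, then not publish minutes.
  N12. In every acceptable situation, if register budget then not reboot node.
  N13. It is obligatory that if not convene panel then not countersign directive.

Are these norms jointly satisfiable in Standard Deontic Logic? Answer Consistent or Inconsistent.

Consistent

Premise 3 is O(quarantine_receipt → take_oath); even if O(take_oath) held, inferring O(quarantine_receipt) would be affirming the consequent — invalid.
So O(quarantine_receipt) is not derivable, and the apparent clash with O(¬quarantine_receipt) does not arise.
A world satisfying every obligation exists (e.g. arm_system=true, convene_panel=false, countersign_directive=false, hold_funds=false, inform_disclosure=false, publish_minutes=true, quarantine_receipt=false, reboot_node=false, register_budget=false, seal_envelope=false, take_oath=true, update_specimen=false); no atom is both obligatory and forbidden, so the set is consistent.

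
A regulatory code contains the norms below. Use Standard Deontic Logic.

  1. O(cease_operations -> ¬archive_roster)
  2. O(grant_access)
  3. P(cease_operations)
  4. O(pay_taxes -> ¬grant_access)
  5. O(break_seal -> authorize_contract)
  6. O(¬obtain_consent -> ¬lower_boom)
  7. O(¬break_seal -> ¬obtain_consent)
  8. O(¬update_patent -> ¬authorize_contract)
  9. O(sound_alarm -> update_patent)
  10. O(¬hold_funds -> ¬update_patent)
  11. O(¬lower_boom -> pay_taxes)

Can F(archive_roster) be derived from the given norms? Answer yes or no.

Premise 1 is O(cease_operations -> ¬archive_roster), but O(cease_operations) is not derivable from the premises (the permission P(cease_operations) asserts only ¬O(¬cease_operations), not O(cease_operations)), so it does not yield O(¬archive_roster).
No other premise forces O(¬archive_roster). An ideal world satisfying every premise can still have archive_roster true, so F(archive_roster) is not derivable.

No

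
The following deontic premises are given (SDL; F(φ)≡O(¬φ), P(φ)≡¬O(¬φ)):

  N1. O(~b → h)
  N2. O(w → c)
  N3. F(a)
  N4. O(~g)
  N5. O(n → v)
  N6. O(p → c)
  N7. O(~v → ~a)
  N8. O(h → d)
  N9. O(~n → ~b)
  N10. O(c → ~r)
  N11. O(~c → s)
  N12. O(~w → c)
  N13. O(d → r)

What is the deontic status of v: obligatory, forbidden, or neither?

Obligatory

By case analysis on w: premise 2 gives O(w → c) and premise 12 gives O(~w → c), so O(c) either way.
Applying K to premise 10 (O(c → ~r)) and O(c) yields O(~r).
The contrapositive of premise 13 (O(d → r)) is O(~r → ~d), and O(~r) is already established, so O(~d).
The contrapositive of premise 8 (O(h → d)) is O(~d → ~h), and O(~d) is already established, so O(~h).
Premise 1, O(~b → h), contraposes to O(~h → b); with O(~h) we get O(b).
Premise 9, O(~n → ~b), contraposes to O(b → n); with O(b) we get O(n).
Applying K to premise 5 (O(n → v)) and O(n) yields O(v).
Premises 3, 4, 6, 7, 11 do not contribute to this derivation.
Hence v is obligatory.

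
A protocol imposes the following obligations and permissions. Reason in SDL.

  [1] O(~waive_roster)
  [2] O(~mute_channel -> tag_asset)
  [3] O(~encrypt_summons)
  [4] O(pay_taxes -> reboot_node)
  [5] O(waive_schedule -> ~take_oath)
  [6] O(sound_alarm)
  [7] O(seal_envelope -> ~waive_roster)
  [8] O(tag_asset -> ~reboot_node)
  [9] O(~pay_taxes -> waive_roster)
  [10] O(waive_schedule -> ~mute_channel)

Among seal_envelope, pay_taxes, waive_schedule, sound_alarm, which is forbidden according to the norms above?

From premise 1 we have O(~waive_roster).
Premise 9, O(~pay_taxes -> waive_roster), contraposes to O(~waive_roster -> pay_taxes); with O(~waive_roster) we get O(pay_taxes).
Applying K to premise 4 (O(pay_taxes -> reboot_node)) and O(pay_taxes) yields O(reboot_node).
Premise 8, O(tag_asset -> ~reboot_node), contraposes to O(reboot_node -> ~tag_asset); with O(reboot_node) we get O(~tag_asset).
The contrapositive of premise 2 (O(~mute_channel -> tag_asset)) is O(~tag_asset -> mute_channel), and O(~tag_asset) is already established, so O(mute_channel).
The contrapositive of premise 10 (O(waive_schedule -> ~mute_channel)) is O(mute_channel -> ~waive_schedule), and O(mute_channel) is already established, so O(~waive_schedule).
So O(~waive_schedule) holds, i.e. waive_schedule is forbidden. None of the other listed options is forbidden under the premises.

waive_schedule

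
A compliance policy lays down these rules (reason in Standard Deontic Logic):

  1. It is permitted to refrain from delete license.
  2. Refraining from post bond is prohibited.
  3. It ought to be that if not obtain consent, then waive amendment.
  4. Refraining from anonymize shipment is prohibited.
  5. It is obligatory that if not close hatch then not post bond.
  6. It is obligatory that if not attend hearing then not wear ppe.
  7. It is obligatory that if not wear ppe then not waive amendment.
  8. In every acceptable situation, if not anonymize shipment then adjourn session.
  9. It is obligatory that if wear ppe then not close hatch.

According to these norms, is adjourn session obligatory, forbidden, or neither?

Neither

Premise 8 is O(¬anonymize_shipment → adjourn_session), but O(¬anonymize_shipment) is not derivable from the premises, so it does not yield O(adjourn_session).
No premise or chain of K-axiom applications forces O(adjourn_session), and none forces O(¬adjourn_session). So adjourn_session is neither obligatory nor forbidden under these norms.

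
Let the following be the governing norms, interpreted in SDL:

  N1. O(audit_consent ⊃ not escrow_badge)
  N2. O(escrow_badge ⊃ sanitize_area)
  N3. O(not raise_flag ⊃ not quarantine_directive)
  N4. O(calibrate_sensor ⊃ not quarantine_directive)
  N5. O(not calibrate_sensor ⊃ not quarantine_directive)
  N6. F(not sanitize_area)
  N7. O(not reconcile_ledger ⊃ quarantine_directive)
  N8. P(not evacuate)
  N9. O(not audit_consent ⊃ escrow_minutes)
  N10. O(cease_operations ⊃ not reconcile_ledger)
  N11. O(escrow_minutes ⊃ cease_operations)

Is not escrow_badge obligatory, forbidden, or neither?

Obligatory

Premises 5 and 4 cover both cases: O(not calibrate_sensor ⊃ not quarantine_directive) and O(calibrate_sensor ⊃ not quarantine_directive). Since not calibrate_sensor ∨ calibrate_sensor is a tautology, O(not quarantine_directive) follows.
Premise 7 is O(not reconcile_ledger ⊃ quarantine_directive); contrapositively O(not quarantine_directive ⊃ reconcile_ledger). Since O(not quarantine_directive) holds, K gives O(reconcile_ledger).
The contrapositive of premise 10 (O(cease_operations ⊃ not reconcile_ledger)) is O(reconcile_ledger ⊃ not cease_operations), and O(reconcile_ledger) is already established, so O(not cease_operations).
Premise 11 is O(escrow_minutes ⊃ cease_operations); contrapositively O(not cease_operations ⊃ not escrow_minutes). Since O(not cease_operations) holds, K gives O(not escrow_minutes).
Premise 9, O(not audit_consent ⊃ escrow_minutes), contraposes to O(not escrow_minutes ⊃ audit_consent); with O(not escrow_minutes) we get O(audit_consent).
Premise 1 is O(audit_consent ⊃ not escrow_badge); since O(audit_consent), deontic closure gives O(not escrow_badge).
Premises 2, 3, 6, 8 do not contribute to this derivation.
Hence not escrow_badge is obligatory.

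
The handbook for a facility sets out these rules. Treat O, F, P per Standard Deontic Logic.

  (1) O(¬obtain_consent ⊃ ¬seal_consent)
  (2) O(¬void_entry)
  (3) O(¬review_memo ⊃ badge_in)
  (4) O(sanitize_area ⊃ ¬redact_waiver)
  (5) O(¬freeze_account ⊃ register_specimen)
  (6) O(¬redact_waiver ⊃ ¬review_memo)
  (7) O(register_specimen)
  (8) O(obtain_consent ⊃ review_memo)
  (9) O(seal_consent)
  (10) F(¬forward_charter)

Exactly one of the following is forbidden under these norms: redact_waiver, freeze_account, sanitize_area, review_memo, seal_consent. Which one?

Premise 9 states O(seal_consent) outright.
Premise 1 is O(¬obtain_consent ⊃ ¬seal_consent); contrapositively O(seal_consent ⊃ obtain_consent). Since O(seal_consent) holds, K gives O(obtain_consent).
Premise 8 is O(obtain_consent ⊃ review_memo); since O(obtain_consent), deontic closure gives O(review_memo).
Premise 6, O(¬redact_waiver ⊃ ¬review_memo), contraposes to O(review_memo ⊃ redact_waiver); with O(review_memo) we get O(redact_waiver).
Premise 4, O(sanitize_area ⊃ ¬redact_waiver), contraposes to O(redact_waiver ⊃ ¬sanitize_area); with O(redact_waiver) we get O(¬sanitize_area).
So O(¬sanitize_area) holds, i.e. sanitize_area is forbidden. None of the other listed options is forbidden under the premises.

sanitize_area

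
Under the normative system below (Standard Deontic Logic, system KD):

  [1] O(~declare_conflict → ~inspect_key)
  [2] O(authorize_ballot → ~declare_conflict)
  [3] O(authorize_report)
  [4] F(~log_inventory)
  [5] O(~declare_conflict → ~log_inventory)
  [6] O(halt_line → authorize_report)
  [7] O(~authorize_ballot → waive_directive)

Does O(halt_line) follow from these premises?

Premise 6 is O(halt_line → authorize_report); even if O(authorize_report) held, inferring O(halt_line) would be affirming the consequent — invalid.
No other premise forces O(halt_line). An ideal world satisfying every premise can still have halt_line false, so O(halt_line) is not derivable.

No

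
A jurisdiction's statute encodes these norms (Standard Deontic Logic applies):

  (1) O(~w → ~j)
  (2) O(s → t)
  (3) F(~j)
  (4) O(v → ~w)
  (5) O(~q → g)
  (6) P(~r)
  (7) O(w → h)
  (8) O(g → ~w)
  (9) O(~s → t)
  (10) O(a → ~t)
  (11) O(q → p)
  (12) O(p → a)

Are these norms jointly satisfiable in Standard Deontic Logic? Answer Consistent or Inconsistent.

Inconsistent

Premises 2 and 9 cover both cases: O(s → t) and O(~s → t). Since s ∨ ~s is a tautology, O(t) follows.
Premise 10 is O(a → ~t); contrapositively O(t → ~a). Since O(t) holds, K gives O(~a).
Premise 12 is O(p → a); contrapositively O(~a → ~p). Since O(~a) holds, K gives O(~p).
Premise 11 is O(q → p); contrapositively O(~p → ~q). Since O(~p) holds, K gives O(~q).
With premise 5, O(~q → g), the K-axiom yields O(g).
Premise 8 is O(g → ~w); since O(g), deontic closure gives O(~w).
Applying K to premise 1 (O(~w → ~j)) and O(~w) yields O(~j).
But premise 3, F(~j), means O(j).
We now have both O(~j) and O(j) — j is simultaneously obligatory and forbidden, violating the D-axiom.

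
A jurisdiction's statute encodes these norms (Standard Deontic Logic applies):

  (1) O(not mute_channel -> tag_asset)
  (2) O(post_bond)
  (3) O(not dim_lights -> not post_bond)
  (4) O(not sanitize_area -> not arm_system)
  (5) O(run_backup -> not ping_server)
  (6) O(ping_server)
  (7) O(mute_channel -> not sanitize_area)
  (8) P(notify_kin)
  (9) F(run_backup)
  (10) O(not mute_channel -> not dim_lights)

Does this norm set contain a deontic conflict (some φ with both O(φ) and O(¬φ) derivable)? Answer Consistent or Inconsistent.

Consistent

Premise 5 is O(run_backup -> not ping_server), but O(run_backup) is not derivable from the premises, so it does not yield O(not ping_server).
So O(not ping_server) is not derivable, and the apparent clash with O(ping_server) does not arise.
A world satisfying every obligation exists (e.g. arm_system=false, dim_lights=true, mute_channel=true, notify_kin=false, ping_server=true, post_bond=true, run_backup=false, sanitize_area=false, tag_asset=false); no atom is both obligatory and forbidden, so the set is consistent.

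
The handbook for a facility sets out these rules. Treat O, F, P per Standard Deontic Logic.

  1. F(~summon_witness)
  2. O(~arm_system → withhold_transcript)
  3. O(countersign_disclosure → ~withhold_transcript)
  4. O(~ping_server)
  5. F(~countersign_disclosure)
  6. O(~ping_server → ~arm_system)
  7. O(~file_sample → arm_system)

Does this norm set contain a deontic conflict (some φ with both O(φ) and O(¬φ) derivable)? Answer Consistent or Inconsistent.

Inconsistent

F(~countersign_disclosure) at premise 5 means O(countersign_disclosure).
With premise 3, O(countersign_disclosure → ~withhold_transcript), the K-axiom yields O(~withhold_transcript).
The contrapositive of premise 2 (O(~arm_system → withhold_transcript)) is O(~withhold_transcript → arm_system), and O(~withhold_transcript) is already established, so O(arm_system).
Premise 6, O(~ping_server → ~arm_system), contraposes to O(arm_system → ping_server); with O(arm_system) we get O(ping_server).
But premise 4 directly asserts O(~ping_server).
We now have both O(ping_server) and O(~ping_server) — ping_server is simultaneously obligatory and forbidden, violating the D-axiom.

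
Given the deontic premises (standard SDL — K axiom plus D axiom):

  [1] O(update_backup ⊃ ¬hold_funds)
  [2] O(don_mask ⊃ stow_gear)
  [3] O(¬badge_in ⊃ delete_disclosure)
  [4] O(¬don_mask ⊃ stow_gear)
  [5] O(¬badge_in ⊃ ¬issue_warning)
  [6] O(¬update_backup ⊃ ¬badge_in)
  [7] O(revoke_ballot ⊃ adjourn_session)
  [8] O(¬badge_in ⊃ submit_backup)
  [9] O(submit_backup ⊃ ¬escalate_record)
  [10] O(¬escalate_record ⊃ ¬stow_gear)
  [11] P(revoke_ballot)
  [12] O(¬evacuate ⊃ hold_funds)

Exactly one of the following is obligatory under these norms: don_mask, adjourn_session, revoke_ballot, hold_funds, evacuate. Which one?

evacuate

Premises 4 and 2 cover both cases: O(¬don_mask ⊃ stow_gear) and O(don_mask ⊃ stow_gear). Since ¬don_mask ∨ don_mask is a tautology, O(stow_gear) follows.
The contrapositive of premise 10 (O(¬escalate_record ⊃ ¬stow_gear)) is O(stow_gear ⊃ escalate_record), and O(stow_gear) is already established, so O(escalate_record).
The contrapositive of premise 9 (O(submit_backup ⊃ ¬escalate_record)) is O(escalate_record ⊃ ¬submit_backup), and O(escalate_record) is already established, so O(¬submit_backup).
Premise 8, O(¬badge_in ⊃ submit_backup), contraposes to O(¬submit_backup ⊃ badge_in); with O(¬submit_backup) we get O(badge_in).
Premise 6, O(¬update_backup ⊃ ¬badge_in), contraposes to O(badge_in ⊃ update_backup); with O(badge_in) we get O(update_backup).
Premise 1 is O(update_backup ⊃ ¬hold_funds); since O(update_backup), deontic closure gives O(¬hold_funds).
Premise 12 is O(¬evacuate ⊃ hold_funds); contrapositively O(¬hold_funds ⊃ evacuate). Since O(¬hold_funds) holds, K gives O(evacuate).
So O(evacuate) holds — evacuate is obligatory. None of the other listed options is made obligatory by any chain of premises.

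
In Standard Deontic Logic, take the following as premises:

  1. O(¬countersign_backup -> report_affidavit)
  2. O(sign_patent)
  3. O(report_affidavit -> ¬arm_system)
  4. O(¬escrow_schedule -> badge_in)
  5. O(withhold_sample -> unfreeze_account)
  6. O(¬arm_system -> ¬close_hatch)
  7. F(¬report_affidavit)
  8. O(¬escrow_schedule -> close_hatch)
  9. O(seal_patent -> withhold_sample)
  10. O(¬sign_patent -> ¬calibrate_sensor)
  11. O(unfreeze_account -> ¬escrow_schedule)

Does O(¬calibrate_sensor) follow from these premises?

Premise 10 is O(¬sign_patent -> ¬calibrate_sensor), but O(¬sign_patent) is not derivable from the premises, so it does not yield O(¬calibrate_sensor).
No other premise forces O(¬calibrate_sensor). An ideal world satisfying every premise can still have ¬calibrate_sensor false, so O(¬calibrate_sensor) is not derivable.

No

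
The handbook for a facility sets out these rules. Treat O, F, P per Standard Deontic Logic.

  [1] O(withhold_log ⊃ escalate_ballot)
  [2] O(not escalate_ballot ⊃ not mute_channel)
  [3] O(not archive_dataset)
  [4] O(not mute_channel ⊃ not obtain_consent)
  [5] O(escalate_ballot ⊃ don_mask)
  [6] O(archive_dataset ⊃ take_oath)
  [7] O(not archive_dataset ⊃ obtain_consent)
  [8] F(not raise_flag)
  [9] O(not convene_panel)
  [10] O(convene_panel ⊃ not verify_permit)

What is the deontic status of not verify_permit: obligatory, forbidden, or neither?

Neither

Premise 10 is O(convene_panel ⊃ not verify_permit), but O(convene_panel) is not derivable from the premises, so it does not yield O(not verify_permit).
No premise or chain of K-axiom applications forces O(not verify_permit), and none forces O(verify_permit). So not verify_permit is neither obligatory nor forbidden under these norms.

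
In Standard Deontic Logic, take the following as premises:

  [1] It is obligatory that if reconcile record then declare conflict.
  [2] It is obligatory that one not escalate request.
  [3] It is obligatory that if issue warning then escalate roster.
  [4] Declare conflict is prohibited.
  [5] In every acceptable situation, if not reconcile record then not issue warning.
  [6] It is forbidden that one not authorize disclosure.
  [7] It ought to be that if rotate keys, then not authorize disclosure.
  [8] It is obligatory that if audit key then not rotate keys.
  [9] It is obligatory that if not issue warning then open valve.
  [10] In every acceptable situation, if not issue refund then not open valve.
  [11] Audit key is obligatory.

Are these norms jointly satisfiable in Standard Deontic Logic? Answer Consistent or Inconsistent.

Premise 7 is O(rotate_keys → ¬authorize_disclosure), but O(rotate_keys) is not derivable from the premises, so it does not yield O(¬authorize_disclosure).
So O(¬authorize_disclosure) is not derivable, and the apparent clash with O(authorize_disclosure) does not arise.
A world satisfying every obligation exists (e.g. audit_key=true, authorize_disclosure=true, declare_conflict=false, escalate_request=false, escalate_roster=false, issue_refund=true, issue_warning=false, open_valve=true, reconcile_record=false, rotate_keys=false); no atom is both obligatory and forbidden, so the set is consistent.

Consistent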